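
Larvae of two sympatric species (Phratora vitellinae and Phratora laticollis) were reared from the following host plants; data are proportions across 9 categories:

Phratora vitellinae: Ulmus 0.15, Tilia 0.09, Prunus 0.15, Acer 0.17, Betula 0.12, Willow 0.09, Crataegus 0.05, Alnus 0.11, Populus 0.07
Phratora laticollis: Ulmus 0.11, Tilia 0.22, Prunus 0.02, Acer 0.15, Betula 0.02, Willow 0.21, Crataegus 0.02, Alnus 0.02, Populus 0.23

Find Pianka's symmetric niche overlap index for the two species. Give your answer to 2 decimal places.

0.70

Σ p₁ᵢp₂ᵢ = 0.0165 + 0.0198 + 0.0030 + 0.0255 + 0.0024 + 0.0189 + 0.0010 + 0.0022 + 0.0161 = 0.1054
Σp_1ᵢ² = 0.15² + 0.09² + 0.15² + 0.17² + 0.12² + 0.09² + 0.05² + 0.11² + 0.07² = 0.0225 + 0.0081 + 0.0225 + 0.0289 + 0.0144 + 0.0081 + 0.0025 + 0.0121 + 0.0049 = 0.1240
Σp_2ᵢ² = 0.11² + 0.22² + 0.02² + 0.15² + 0.02² + 0.21² + 0.02² + 0.02² + 0.23² = 0.0121 + 0.0484 + 0.0004 + 0.0225 + 0.0004 + 0.0441 + 0.0004 + 0.0004 + 0.0529 = 0.1816
O = 0.1054 / √(0.1240 × 0.1816) = 0.1054 / 0.15006 = 0.7024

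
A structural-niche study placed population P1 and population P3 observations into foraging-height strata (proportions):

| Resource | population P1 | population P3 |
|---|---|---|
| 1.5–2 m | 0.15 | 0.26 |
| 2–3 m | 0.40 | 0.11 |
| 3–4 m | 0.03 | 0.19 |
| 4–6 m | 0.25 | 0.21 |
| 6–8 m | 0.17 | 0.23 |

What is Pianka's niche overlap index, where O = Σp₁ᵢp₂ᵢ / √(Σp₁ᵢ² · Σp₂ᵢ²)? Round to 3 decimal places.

0.746

Σ p₁ᵢp₂ᵢ = 0.0390 + 0.0440 + 0.0057 + 0.0525 + 0.0391 = 0.1803
Σp_1ᵢ² = 0.15² + 0.40² + 0.03² + 0.25² + 0.17² = 0.0225 + 0.1600 + 0.0009 + 0.0625 + 0.0289 = 0.2748
Σp_2ᵢ² = 0.26² + 0.11² + 0.19² + 0.21² + 0.23² = 0.0676 + 0.0121 + 0.0361 + 0.0441 + 0.0529 = 0.2128
O = 0.1803 / √(0.2748 × 0.2128) = 0.1803 / 0.241821 = 0.74559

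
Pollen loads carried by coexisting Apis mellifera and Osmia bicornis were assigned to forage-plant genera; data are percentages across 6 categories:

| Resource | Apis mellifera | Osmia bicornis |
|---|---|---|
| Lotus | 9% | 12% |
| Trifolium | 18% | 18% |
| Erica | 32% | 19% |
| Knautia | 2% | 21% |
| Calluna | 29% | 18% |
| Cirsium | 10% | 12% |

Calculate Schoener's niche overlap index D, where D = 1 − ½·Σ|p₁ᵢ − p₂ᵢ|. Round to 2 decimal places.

0.76

Convert percentages to proportions (divide by 100).
Σ|p₁ᵢ − p₂ᵢ| = 0.03 + 0.00 + 0.13 + 0.19 + 0.11 + 0.02 = 0.48
D = 1 − ½ × 0.48 = 1 − 0.240 = 0.7600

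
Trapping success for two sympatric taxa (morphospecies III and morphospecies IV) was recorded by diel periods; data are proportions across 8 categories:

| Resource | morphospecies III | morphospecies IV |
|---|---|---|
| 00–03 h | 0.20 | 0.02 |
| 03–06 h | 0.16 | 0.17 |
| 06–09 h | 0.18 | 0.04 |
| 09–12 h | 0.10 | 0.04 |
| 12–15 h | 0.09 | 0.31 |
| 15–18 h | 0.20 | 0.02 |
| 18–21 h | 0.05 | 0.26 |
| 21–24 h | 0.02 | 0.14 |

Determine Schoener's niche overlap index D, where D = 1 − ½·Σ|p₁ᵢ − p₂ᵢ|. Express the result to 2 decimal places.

Σ|p₁ᵢ − p₂ᵢ| = 0.18 + 0.01 + 0.14 + 0.06 + 0.22 + 0.18 + 0.21 + 0.12 = 1.12
D = 1 − ½ × 1.12 = 1 − 0.560 = 0.4400

0.44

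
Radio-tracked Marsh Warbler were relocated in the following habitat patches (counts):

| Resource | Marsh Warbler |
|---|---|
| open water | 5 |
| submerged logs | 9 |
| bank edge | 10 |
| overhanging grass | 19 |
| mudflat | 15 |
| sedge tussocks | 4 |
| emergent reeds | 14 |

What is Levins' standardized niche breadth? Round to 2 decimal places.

Proportions for Marsh Warbler (n=76): 5/76=0.0658, 9/76=0.1184, 10/76=0.1316, 19/76=0.2500, 15/76=0.1974, 4/76=0.0526, 14/76=0.1842
Σpᵢ² = 0.0658² + 0.1184² + 0.1316² + 0.2500² + 0.1974² + 0.0526² + 0.1842² = 0.004330 + 0.014019 + 0.017319 + 0.062500 + 0.038967 + 0.002767 + 0.033930 = 0.173832
B = 1 / 0.173832 = 5.7527
Bₛ = (B − 1)/(n − 1) = (5.7527 − 1)/(7 − 1) = 4.7527/6 = 0.7921

0.79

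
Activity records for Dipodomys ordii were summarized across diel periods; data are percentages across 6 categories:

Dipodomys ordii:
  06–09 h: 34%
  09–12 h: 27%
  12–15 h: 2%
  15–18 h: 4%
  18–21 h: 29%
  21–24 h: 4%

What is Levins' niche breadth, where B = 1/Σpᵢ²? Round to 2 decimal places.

Convert percentages to proportions (divide by 100).
Σpᵢ² = 0.34² + 0.27² + 0.02² + 0.04² + 0.29² + 0.04² = 0.1156 + 0.0729 + 0.0004 + 0.0016 + 0.0841 + 0.0016 = 0.2762
B = 1 / 0.2762 = 3.6206

3.62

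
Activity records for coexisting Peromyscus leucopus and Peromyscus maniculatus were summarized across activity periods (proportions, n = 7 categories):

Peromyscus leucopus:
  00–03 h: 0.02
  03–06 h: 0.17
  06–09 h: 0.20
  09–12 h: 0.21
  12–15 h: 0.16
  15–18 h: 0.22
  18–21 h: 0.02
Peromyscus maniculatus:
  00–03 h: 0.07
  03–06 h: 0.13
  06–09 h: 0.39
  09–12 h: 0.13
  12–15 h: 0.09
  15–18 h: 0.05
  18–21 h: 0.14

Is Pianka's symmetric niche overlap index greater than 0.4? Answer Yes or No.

Σ p₁ᵢp₂ᵢ = 0.0014 + 0.0221 + 0.0780 + 0.0273 + 0.0144 + 0.0110 + 0.0028 = 0.1570
Σp_1ᵢ² = 0.02² + 0.17² + 0.20² + 0.21² + 0.16² + 0.22² + 0.02² = 0.0004 + 0.0289 + 0.0400 + 0.0441 + 0.0256 + 0.0484 + 0.0004 = 0.1878
Σp_2ᵢ² = 0.07² + 0.13² + 0.39² + 0.13² + 0.09² + 0.05² + 0.14² = 0.0049 + 0.0169 + 0.1521 + 0.0169 + 0.0081 + 0.0025 + 0.0196 = 0.2210
O = 0.1570 / √(0.1878 × 0.2210) = 0.1570 / 0.20372 = 0.7707
O = 0.7707 > 0.4 → Yes.

Yes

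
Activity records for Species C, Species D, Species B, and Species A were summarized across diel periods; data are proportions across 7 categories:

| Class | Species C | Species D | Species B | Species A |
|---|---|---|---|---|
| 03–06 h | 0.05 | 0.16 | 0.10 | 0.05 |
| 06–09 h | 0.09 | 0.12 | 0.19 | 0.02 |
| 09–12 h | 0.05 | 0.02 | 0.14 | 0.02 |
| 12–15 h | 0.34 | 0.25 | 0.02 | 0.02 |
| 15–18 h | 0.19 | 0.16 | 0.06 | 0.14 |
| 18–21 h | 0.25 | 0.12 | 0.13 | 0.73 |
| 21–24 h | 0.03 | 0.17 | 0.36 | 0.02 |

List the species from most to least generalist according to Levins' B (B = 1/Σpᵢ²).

Species D > Species B > Species C > Species A

Σp_Cᵢ² = 0.05² + 0.09² + 0.05² + 0.34² + 0.19² + 0.25² + 0.03² = 0.0025 + 0.0081 + 0.0025 + 0.1156 + 0.0361 + 0.0625 + 0.0009 = 0.2282
B_C = 1 / 0.2282 = 4.3821
Σp_Dᵢ² = 0.16² + 0.12² + 0.02² + 0.25² + 0.16² + 0.12² + 0.17² = 0.0256 + 0.0144 + 0.0004 + 0.0625 + 0.0256 + 0.0144 + 0.0289 = 0.1718
B_D = 1 / 0.1718 = 5.8207
Σp_Bᵢ² = 0.10² + 0.19² + 0.14² + 0.02² + 0.06² + 0.13² + 0.36² = 0.0100 + 0.0361 + 0.0196 + 0.0004 + 0.0036 + 0.0169 + 0.1296 = 0.2162
B_B = 1 / 0.2162 = 4.6253
Σp_Aᵢ² = 0.05² + 0.02² + 0.02² + 0.02² + 0.14² + 0.73² + 0.02² = 0.0025 + 0.0004 + 0.0004 + 0.0004 + 0.0196 + 0.5329 + 0.0004 = 0.5566
B_A = 1 / 0.5566 = 1.7966
Ranking by B (broadest → narrowest): Species D (5.82) > Species B (4.63) > Species C (4.38) > Species A (1.80)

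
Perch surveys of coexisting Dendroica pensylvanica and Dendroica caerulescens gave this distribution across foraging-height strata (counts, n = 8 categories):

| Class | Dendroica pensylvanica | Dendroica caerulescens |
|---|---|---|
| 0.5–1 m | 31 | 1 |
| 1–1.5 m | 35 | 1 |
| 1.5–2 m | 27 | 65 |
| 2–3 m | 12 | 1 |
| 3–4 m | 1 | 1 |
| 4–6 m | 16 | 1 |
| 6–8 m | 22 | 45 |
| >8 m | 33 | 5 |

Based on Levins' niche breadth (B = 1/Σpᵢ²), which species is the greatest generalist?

Dendroica pensylvanica

Proportions for Dendroica pensylvanica (n=177): 31/177=0.1751, 35/177=0.1977, 27/177=0.1525, 12/177=0.0678, 1/177=0.0056, 16/177=0.0904, 22/177=0.1243, 33/177=0.1864
Proportions for Dendroica caerulescens (n=120): 1/120=0.0083, 1/120=0.0083, 65/120=0.5417, 1/120=0.0083, 1/120=0.0083, 1/120=0.0083, 45/120=0.3750, 5/120=0.0417
Σp_pensᵢ² = 0.1751² + 0.1977² + 0.1525² + 0.0678² + 0.0056² + 0.0904² + 0.1243² + 0.1864² = 0.030660 + 0.039085 + 0.023256 + 0.004597 + 0.000031 + 0.008172 + 0.015450 + 0.034745 = 0.155996
B_pens = 1 / 0.155996 = 6.4104
Σp_caerᵢ² = 0.0083² + 0.0083² + 0.5417² + 0.0083² + 0.0083² + 0.0083² + 0.3750² + 0.0417² = 0.000069 + 0.000069 + 0.293439 + 0.000069 + 0.000069 + 0.000069 + 0.140625 + 0.001739 = 0.436148
B_caer = 1 / 0.436148 = 2.2928
Highest B → broadest niche (most generalist): Dendroica pensylvanica (B = 6.41).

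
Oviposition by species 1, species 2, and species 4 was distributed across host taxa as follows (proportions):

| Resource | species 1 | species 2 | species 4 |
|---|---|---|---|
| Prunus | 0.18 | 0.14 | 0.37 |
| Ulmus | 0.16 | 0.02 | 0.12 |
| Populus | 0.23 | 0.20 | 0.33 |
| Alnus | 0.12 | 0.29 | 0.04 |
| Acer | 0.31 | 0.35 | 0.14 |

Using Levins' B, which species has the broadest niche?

species 1

Σp_1ᵢ² = 0.18² + 0.16² + 0.23² + 0.12² + 0.31² = 0.0324 + 0.0256 + 0.0529 + 0.0144 + 0.0961 = 0.2214
B_1 = 1 / 0.2214 = 4.5167
Σp_2ᵢ² = 0.14² + 0.02² + 0.20² + 0.29² + 0.35² = 0.0196 + 0.0004 + 0.0400 + 0.0841 + 0.1225 = 0.2666
B_2 = 1 / 0.2666 = 3.7509
Σp_4ᵢ² = 0.37² + 0.12² + 0.33² + 0.04² + 0.14² = 0.1369 + 0.0144 + 0.1089 + 0.0016 + 0.0196 = 0.2814
B_4 = 1 / 0.2814 = 3.5537
Highest B → broadest niche (most generalist): species 1 (B = 4.52).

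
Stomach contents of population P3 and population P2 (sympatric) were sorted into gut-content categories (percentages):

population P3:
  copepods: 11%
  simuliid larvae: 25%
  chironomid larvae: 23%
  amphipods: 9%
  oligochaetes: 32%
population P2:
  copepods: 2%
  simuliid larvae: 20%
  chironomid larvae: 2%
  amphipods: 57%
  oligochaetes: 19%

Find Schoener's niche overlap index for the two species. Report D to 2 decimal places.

0.52

Convert percentages to proportions (divide by 100).
Σ|p₁ᵢ − p₂ᵢ| = 0.09 + 0.05 + 0.21 + 0.48 + 0.13 = 0.96
D = 1 − ½ × 0.96 = 1 − 0.480 = 0.5200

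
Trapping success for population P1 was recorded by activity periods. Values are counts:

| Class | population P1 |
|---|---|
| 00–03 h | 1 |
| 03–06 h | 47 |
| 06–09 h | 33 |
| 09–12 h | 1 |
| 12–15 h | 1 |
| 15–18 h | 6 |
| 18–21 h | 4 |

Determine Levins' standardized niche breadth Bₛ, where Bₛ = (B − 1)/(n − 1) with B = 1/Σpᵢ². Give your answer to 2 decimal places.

Proportions for population P1 (n=93): 1/93=0.0108, 47/93=0.5054, 33/93=0.3548, 1/93=0.0108, 1/93=0.0108, 6/93=0.0645, 4/93=0.0430
Σpᵢ² = 0.0108² + 0.5054² + 0.3548² + 0.0108² + 0.0108² + 0.0645² + 0.0430² = 0.000117 + 0.255429 + 0.125883 + 0.000117 + 0.000117 + 0.004160 + 0.001849 = 0.387672
B = 1 / 0.387672 = 2.5795
Bₛ = (B − 1)/(n − 1) = (2.5795 − 1)/(7 − 1) = 1.5795/6 = 0.2633

0.26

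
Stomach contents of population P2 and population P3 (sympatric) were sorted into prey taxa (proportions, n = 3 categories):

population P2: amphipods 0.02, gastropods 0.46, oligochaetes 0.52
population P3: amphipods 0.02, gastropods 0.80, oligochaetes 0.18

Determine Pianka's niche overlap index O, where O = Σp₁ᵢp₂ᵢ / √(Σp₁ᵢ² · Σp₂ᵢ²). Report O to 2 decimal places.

Σ p₁ᵢp₂ᵢ = 0.0004 + 0.3680 + 0.0936 = 0.4620
Σp_1ᵢ² = 0.02² + 0.46² + 0.52² = 0.0004 + 0.2116 + 0.2704 = 0.4824
Σp_2ᵢ² = 0.02² + 0.80² + 0.18² = 0.0004 + 0.6400 + 0.0324 = 0.6728
O = 0.4620 / √(0.4824 × 0.6728) = 0.4620 / 0.56970 = 0.8110

0.81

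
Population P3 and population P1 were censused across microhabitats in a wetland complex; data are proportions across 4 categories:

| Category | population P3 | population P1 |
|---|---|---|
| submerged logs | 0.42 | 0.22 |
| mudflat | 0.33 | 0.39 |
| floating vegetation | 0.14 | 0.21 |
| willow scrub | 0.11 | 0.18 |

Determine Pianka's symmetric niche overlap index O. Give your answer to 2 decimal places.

Σ p₁ᵢp₂ᵢ = 0.0924 + 0.1287 + 0.0294 + 0.0198 = 0.2703
Σp_1ᵢ² = 0.42² + 0.33² + 0.14² + 0.11² = 0.1764 + 0.1089 + 0.0196 + 0.0121 = 0.3170
Σp_2ᵢ² = 0.22² + 0.39² + 0.21² + 0.18² = 0.0484 + 0.1521 + 0.0441 + 0.0324 = 0.2770
O = 0.2703 / √(0.3170 × 0.2770) = 0.2703 / 0.29633 = 0.9122

0.91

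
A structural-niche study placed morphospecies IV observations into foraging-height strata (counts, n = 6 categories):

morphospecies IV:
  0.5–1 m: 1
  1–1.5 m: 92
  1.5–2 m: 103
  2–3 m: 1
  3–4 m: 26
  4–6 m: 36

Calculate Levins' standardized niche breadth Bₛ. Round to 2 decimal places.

Proportions for morphospecies IV (n=259): 1/259=0.0039, 92/259=0.3552, 103/259=0.3977, 1/259=0.0039, 26/259=0.1004, 36/259=0.1390
Σpᵢ² = 0.0039² + 0.3552² + 0.3977² + 0.0039² + 0.1004² + 0.1390² = 0.000015 + 0.126167 + 0.158165 + 0.000015 + 0.010080 + 0.019321 = 0.313763
B = 1 / 0.313763 = 3.1871
Bₛ = (B − 1)/(n − 1) = (3.1871 − 1)/(6 − 1) = 2.1871/5 = 0.4374

0.44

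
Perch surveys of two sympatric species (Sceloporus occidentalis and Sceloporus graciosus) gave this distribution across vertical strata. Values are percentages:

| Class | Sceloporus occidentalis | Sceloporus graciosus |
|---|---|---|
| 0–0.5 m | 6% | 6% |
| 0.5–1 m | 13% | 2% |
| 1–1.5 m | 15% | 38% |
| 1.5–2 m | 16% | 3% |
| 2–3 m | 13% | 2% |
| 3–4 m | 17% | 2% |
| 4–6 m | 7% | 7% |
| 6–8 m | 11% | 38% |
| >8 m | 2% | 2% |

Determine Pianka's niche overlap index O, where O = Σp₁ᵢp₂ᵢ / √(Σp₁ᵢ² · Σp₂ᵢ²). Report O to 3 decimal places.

0.609

Convert percentages to proportions (divide by 100).
Σ p₁ᵢp₂ᵢ = 0.0036 + 0.0026 + 0.0570 + 0.0048 + 0.0026 + 0.0034 + 0.0049 + 0.0418 + 0.0004 = 0.1211
Σp_1ᵢ² = 0.06² + 0.13² + 0.15² + 0.16² + 0.13² + 0.17² + 0.07² + 0.11² + 0.02² = 0.0036 + 0.0169 + 0.0225 + 0.0256 + 0.0169 + 0.0289 + 0.0049 + 0.0121 + 0.0004 = 0.1318
Σp_2ᵢ² = 0.06² + 0.02² + 0.38² + 0.03² + 0.02² + 0.02² + 0.07² + 0.38² + 0.02² = 0.0036 + 0.0004 + 0.1444 + 0.0009 + 0.0004 + 0.0004 + 0.0049 + 0.1444 + 0.0004 = 0.2998
O = 0.1211 / √(0.1318 × 0.2998) = 0.1211 / 0.198780 = 0.60922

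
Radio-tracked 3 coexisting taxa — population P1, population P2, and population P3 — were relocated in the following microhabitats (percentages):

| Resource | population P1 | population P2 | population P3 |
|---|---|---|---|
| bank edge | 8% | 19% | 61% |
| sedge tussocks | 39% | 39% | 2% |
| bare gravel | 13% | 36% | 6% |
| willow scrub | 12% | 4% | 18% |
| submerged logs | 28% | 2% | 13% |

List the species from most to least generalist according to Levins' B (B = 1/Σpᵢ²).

Convert percentages to proportions (divide by 100).
Σp_P1ᵢ² = 0.08² + 0.39² + 0.13² + 0.12² + 0.28² = 0.0064 + 0.1521 + 0.0169 + 0.0144 + 0.0784 = 0.2682
B_P1 = 1 / 0.2682 = 3.7286
Σp_P2ᵢ² = 0.19² + 0.39² + 0.36² + 0.04² + 0.02² = 0.0361 + 0.1521 + 0.1296 + 0.0016 + 0.0004 = 0.3198
B_P2 = 1 / 0.3198 = 3.1270
Σp_P3ᵢ² = 0.61² + 0.02² + 0.06² + 0.18² + 0.13² = 0.3721 + 0.0004 + 0.0036 + 0.0324 + 0.0169 = 0.4254
B_P3 = 1 / 0.4254 = 2.3507
Ranking by B (broadest → narrowest): population P1 (3.73) > population P2 (3.13) > population P3 (2.35)

population P1 > population P2 > population P3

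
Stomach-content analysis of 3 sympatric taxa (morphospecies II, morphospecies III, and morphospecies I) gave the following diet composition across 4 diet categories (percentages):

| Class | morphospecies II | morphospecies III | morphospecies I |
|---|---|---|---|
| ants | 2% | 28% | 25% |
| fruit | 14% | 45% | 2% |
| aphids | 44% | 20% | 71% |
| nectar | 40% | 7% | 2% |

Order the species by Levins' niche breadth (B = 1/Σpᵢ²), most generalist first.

morphospecies III > morphospecies II > morphospecies I

Convert percentages to proportions (divide by 100).
Σp_IIᵢ² = 0.02² + 0.14² + 0.44² + 0.40² = 0.0004 + 0.0196 + 0.1936 + 0.1600 = 0.3736
B_II = 1 / 0.3736 = 2.6767
Σp_IIIᵢ² = 0.28² + 0.45² + 0.20² + 0.07² = 0.0784 + 0.2025 + 0.0400 + 0.0049 = 0.3258
B_III = 1 / 0.3258 = 3.0694
Σp_Iᵢ² = 0.25² + 0.02² + 0.71² + 0.02² = 0.0625 + 0.0004 + 0.5041 + 0.0004 = 0.5674
B_I = 1 / 0.5674 = 1.7624
Ranking by B (broadest → narrowest): morphospecies III (3.07) > morphospecies II (2.68) > morphospecies I (1.76)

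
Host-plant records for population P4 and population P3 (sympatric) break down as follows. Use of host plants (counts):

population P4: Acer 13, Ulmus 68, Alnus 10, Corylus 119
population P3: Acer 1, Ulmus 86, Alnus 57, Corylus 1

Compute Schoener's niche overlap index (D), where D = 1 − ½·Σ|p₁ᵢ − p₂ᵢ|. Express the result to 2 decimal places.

0.39

Proportions for population P4 (n=210): 13/210=0.0619, 68/210=0.3238, 10/210=0.0476, 119/210=0.5667
Proportions for population P3 (n=145): 1/145=0.0069, 86/145=0.5931, 57/145=0.3931, 1/145=0.0069
Σ|p₁ᵢ − p₂ᵢ| = 0.0550 + 0.2693 + 0.3455 + 0.5598 = 1.2296
D = 1 − ½ × 1.2296 = 1 − 0.61480 = 0.38520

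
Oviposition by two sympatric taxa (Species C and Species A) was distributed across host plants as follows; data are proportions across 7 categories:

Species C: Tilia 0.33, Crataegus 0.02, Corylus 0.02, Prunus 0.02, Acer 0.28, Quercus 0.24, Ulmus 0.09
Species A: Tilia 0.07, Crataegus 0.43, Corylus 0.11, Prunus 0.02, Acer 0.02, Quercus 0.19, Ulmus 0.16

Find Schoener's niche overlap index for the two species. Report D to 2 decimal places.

Σ|p₁ᵢ − p₂ᵢ| = 0.26 + 0.41 + 0.09 + 0.00 + 0.26 + 0.05 + 0.07 = 1.14
D = 1 − ½ × 1.14 = 1 − 0.570 = 0.4300

0.43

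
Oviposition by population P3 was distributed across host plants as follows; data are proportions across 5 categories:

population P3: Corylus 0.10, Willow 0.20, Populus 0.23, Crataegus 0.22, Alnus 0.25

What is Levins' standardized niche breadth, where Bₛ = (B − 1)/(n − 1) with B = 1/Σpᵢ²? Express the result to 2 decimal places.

Σpᵢ² = 0.10² + 0.20² + 0.23² + 0.22² + 0.25² = 0.0100 + 0.0400 + 0.0529 + 0.0484 + 0.0625 = 0.2138
B = 1 / 0.2138 = 4.6773
Bₛ = (B − 1)/(n − 1) = (4.6773 − 1)/(5 − 1) = 3.6773/4 = 0.9193

0.92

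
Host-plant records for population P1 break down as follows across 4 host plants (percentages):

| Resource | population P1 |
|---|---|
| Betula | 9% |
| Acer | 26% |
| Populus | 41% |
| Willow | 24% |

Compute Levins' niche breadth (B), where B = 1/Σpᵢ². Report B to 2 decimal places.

3.32

Convert percentages to proportions (divide by 100).
Σpᵢ² = 0.09² + 0.26² + 0.41² + 0.24² = 0.0081 + 0.0676 + 0.1681 + 0.0576 = 0.3014
B = 1 / 0.3014 = 3.3179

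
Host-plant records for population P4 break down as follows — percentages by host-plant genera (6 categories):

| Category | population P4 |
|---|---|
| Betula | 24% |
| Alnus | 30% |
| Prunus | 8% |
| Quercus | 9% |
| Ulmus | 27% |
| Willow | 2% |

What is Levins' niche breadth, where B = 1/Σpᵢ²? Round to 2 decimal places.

Convert percentages to proportions (divide by 100).
Σpᵢ² = 0.24² + 0.30² + 0.08² + 0.09² + 0.27² + 0.02² = 0.0576 + 0.0900 + 0.0064 + 0.0081 + 0.0729 + 0.0004 = 0.2354
B = 1 / 0.2354 = 4.2481

4.25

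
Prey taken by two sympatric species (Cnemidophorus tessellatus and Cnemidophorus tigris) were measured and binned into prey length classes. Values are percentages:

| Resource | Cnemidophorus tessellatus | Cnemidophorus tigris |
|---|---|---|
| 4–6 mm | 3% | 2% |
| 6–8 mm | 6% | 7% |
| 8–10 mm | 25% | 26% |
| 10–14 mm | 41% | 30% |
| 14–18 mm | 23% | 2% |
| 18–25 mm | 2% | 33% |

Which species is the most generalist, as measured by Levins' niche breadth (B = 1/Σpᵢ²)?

Convert percentages to proportions (divide by 100).
Σp_tessᵢ² = 0.03² + 0.06² + 0.25² + 0.41² + 0.23² + 0.02² = 0.0009 + 0.0036 + 0.0625 + 0.1681 + 0.0529 + 0.0004 = 0.2884
B_tess = 1 / 0.2884 = 3.4674
Σp_tigrᵢ² = 0.02² + 0.07² + 0.26² + 0.30² + 0.02² + 0.33² = 0.0004 + 0.0049 + 0.0676 + 0.0900 + 0.0004 + 0.1089 = 0.2722
B_tigr = 1 / 0.2722 = 3.6738
Highest B → broadest niche (most generalist): Cnemidophorus tigris (B = 3.67).

Cnemidophorus tigris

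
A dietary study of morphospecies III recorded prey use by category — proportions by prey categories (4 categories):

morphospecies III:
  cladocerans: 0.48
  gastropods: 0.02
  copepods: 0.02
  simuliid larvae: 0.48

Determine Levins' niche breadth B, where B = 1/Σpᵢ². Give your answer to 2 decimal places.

2.17

Σpᵢ² = 0.48² + 0.02² + 0.02² + 0.48² = 0.2304 + 0.0004 + 0.0004 + 0.2304 = 0.4616
B = 1 / 0.4616 = 2.1664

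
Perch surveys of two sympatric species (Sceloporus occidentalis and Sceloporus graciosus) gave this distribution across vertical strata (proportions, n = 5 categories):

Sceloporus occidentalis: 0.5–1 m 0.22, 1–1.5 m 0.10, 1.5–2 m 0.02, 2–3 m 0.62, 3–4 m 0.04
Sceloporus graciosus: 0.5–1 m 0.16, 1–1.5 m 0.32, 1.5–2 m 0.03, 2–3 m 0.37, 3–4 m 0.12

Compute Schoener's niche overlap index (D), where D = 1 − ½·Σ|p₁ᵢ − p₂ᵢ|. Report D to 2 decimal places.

0.69

Σ|p₁ᵢ − p₂ᵢ| = 0.06 + 0.22 + 0.01 + 0.25 + 0.08 = 0.62
D = 1 − ½ × 0.62 = 1 − 0.310 = 0.6900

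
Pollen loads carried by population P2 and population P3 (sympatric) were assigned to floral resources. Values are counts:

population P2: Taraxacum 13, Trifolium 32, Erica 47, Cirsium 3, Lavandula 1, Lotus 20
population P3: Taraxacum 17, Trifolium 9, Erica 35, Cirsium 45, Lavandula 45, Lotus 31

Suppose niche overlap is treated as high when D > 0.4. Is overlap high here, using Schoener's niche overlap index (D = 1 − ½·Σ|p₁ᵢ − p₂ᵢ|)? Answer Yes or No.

Proportions for population P2 (n=116): 13/116=0.1121, 32/116=0.2759, 47/116=0.4052, 3/116=0.0259, 1/116=0.0086, 20/116=0.1724
Proportions for population P3 (n=182): 17/182=0.0934, 9/182=0.0495, 35/182=0.1923, 45/182=0.2473, 45/182=0.2473, 31/182=0.1703
Σ|p₁ᵢ − p₂ᵢ| = 0.0187 + 0.2264 + 0.2129 + 0.2214 + 0.2387 + 0.0021 = 0.9202
D = 1 − ½ × 0.9202 = 1 − 0.46010 = 0.53990
D = 0.53990 > 0.4 → Yes.

Yes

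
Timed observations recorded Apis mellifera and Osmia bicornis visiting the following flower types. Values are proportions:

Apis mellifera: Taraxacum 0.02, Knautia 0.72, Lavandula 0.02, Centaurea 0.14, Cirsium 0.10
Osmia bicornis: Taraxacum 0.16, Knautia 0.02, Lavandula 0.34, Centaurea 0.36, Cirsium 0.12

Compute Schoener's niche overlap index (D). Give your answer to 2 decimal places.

Σ|p₁ᵢ − p₂ᵢ| = 0.14 + 0.70 + 0.32 + 0.22 + 0.02 = 1.40
D = 1 − ½ × 1.40 = 1 − 0.700 = 0.3000

0.30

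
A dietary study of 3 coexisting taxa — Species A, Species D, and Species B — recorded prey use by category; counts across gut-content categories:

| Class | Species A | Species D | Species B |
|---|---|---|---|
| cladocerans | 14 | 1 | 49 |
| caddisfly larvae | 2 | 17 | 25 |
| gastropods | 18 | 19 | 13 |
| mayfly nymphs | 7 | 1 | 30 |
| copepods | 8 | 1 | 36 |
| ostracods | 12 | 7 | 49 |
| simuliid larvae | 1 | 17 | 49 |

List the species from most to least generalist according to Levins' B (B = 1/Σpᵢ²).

Proportions for Species A (n=62): 14/62=0.2258, 2/62=0.0323, 18/62=0.2903, 7/62=0.1129, 8/62=0.1290, 12/62=0.1935, 1/62=0.0161
Proportions for Species D (n=63): 1/63=0.0159, 17/63=0.2698, 19/63=0.3016, 1/63=0.0159, 1/63=0.0159, 7/63=0.1111, 17/63=0.2698
Proportions for Species B (n=251): 49/251=0.1952, 25/251=0.0996, 13/251=0.0518, 30/251=0.1195, 36/251=0.1434, 49/251=0.1952, 49/251=0.1952
Σp_Aᵢ² = 0.2258² + 0.0323² + 0.2903² + 0.1129² + 0.1290² + 0.1935² + 0.0161² = 0.050986 + 0.001043 + 0.084274 + 0.012746 + 0.016641 + 0.037442 + 0.000259 = 0.203391
B_A = 1 / 0.203391 = 4.9166
Σp_Dᵢ² = 0.0159² + 0.2698² + 0.3016² + 0.0159² + 0.0159² + 0.1111² + 0.2698² = 0.000253 + 0.072792 + 0.090963 + 0.000253 + 0.000253 + 0.012343 + 0.072792 = 0.249649
B_D = 1 / 0.249649 = 4.0056
Σp_Bᵢ² = 0.1952² + 0.0996² + 0.0518² + 0.1195² + 0.1434² + 0.1952² + 0.1952² = 0.038103 + 0.009920 + 0.002683 + 0.014280 + 0.020564 + 0.038103 + 0.038103 = 0.161756
B_B = 1 / 0.161756 = 6.1822
Ranking by B (broadest → narrowest): Species B (6.18) > Species A (4.92) > Species D (4.01)

Species B > Species A > Species D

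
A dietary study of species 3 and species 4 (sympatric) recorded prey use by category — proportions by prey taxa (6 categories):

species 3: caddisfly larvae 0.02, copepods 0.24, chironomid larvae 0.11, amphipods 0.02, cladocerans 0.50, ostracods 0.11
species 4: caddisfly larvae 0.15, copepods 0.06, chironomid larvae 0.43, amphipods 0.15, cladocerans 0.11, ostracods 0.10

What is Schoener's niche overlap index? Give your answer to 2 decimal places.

0.42

Σ|p₁ᵢ − p₂ᵢ| = 0.13 + 0.18 + 0.32 + 0.13 + 0.39 + 0.01 = 1.16
D = 1 − ½ × 1.16 = 1 − 0.580 = 0.4200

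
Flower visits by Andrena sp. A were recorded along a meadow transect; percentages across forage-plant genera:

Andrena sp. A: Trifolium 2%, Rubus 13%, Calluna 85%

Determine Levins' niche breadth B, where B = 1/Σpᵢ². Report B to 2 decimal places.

Convert percentages to proportions (divide by 100).
Σpᵢ² = 0.02² + 0.13² + 0.85² = 0.0004 + 0.0169 + 0.7225 = 0.7398
B = 1 / 0.7398 = 1.3517

1.35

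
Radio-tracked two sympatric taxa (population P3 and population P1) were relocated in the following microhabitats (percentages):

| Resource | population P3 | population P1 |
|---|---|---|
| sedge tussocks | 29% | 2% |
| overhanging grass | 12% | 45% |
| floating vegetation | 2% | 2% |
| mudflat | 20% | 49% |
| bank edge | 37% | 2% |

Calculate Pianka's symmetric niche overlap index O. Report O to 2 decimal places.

0.47

Convert percentages to proportions (divide by 100).
Σ p₁ᵢp₂ᵢ = 0.0058 + 0.0540 + 0.0004 + 0.0980 + 0.0074 = 0.1656
Σp_1ᵢ² = 0.29² + 0.12² + 0.02² + 0.20² + 0.37² = 0.0841 + 0.0144 + 0.0004 + 0.0400 + 0.1369 = 0.2758
Σp_2ᵢ² = 0.02² + 0.45² + 0.02² + 0.49² + 0.02² = 0.0004 + 0.2025 + 0.0004 + 0.2401 + 0.0004 = 0.4438
O = 0.1656 / √(0.2758 × 0.4438) = 0.1656 / 0.34986 = 0.4733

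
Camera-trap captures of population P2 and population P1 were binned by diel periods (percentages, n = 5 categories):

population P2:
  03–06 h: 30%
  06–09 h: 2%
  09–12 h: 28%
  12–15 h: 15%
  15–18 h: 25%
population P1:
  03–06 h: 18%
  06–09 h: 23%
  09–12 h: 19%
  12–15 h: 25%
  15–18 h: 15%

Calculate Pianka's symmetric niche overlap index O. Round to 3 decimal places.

0.816

Convert percentages to proportions (divide by 100).
Σ p₁ᵢp₂ᵢ = 0.0540 + 0.0046 + 0.0532 + 0.0375 + 0.0375 = 0.1868
Σp_1ᵢ² = 0.30² + 0.02² + 0.28² + 0.15² + 0.25² = 0.0900 + 0.0004 + 0.0784 + 0.0225 + 0.0625 = 0.2538
Σp_2ᵢ² = 0.18² + 0.23² + 0.19² + 0.25² + 0.15² = 0.0324 + 0.0529 + 0.0361 + 0.0625 + 0.0225 = 0.2064
O = 0.1868 / √(0.2538 × 0.2064) = 0.1868 / 0.228876 = 0.81616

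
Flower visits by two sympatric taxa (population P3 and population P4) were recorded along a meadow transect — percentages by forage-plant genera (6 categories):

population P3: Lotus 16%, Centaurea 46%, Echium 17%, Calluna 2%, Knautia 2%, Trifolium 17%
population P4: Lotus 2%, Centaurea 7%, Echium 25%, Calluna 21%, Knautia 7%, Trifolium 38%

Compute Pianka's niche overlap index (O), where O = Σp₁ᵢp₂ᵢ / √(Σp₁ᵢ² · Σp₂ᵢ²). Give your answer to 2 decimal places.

Convert percentages to proportions (divide by 100).
Σ p₁ᵢp₂ᵢ = 0.0032 + 0.0322 + 0.0425 + 0.0042 + 0.0014 + 0.0646 = 0.1481
Σp_1ᵢ² = 0.16² + 0.46² + 0.17² + 0.02² + 0.02² + 0.17² = 0.0256 + 0.2116 + 0.0289 + 0.0004 + 0.0004 + 0.0289 = 0.2958
Σp_2ᵢ² = 0.02² + 0.07² + 0.25² + 0.21² + 0.07² + 0.38² = 0.0004 + 0.0049 + 0.0625 + 0.0441 + 0.0049 + 0.1444 = 0.2612
O = 0.1481 / √(0.2958 × 0.2612) = 0.1481 / 0.27796 = 0.5328

0.53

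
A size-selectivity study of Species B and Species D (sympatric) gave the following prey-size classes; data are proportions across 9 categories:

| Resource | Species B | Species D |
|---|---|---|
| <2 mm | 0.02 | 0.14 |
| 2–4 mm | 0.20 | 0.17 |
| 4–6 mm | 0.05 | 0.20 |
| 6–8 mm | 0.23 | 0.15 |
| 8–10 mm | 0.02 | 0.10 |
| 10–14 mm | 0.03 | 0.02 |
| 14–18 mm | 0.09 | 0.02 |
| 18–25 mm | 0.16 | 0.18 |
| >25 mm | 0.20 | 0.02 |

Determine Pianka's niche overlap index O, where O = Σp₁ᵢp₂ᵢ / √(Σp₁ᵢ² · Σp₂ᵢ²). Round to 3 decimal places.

0.729

Σ p₁ᵢp₂ᵢ = 0.0028 + 0.0340 + 0.0100 + 0.0345 + 0.0020 + 0.0006 + 0.0018 + 0.0288 + 0.0040 = 0.1185
Σp_1ᵢ² = 0.02² + 0.20² + 0.05² + 0.23² + 0.02² + 0.03² + 0.09² + 0.16² + 0.20² = 0.0004 + 0.0400 + 0.0025 + 0.0529 + 0.0004 + 0.0009 + 0.0081 + 0.0256 + 0.0400 = 0.1708
Σp_2ᵢ² = 0.14² + 0.17² + 0.20² + 0.15² + 0.10² + 0.02² + 0.02² + 0.18² + 0.02² = 0.0196 + 0.0289 + 0.0400 + 0.0225 + 0.0100 + 0.0004 + 0.0004 + 0.0324 + 0.0004 = 0.1546
O = 0.1185 / √(0.1708 × 0.1546) = 0.1185 / 0.162498 = 0.72924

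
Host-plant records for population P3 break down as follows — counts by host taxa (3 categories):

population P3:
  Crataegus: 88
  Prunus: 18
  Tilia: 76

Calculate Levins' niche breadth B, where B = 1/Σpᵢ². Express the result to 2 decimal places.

2.39

Proportions for population P3 (n=182): 88/182=0.4835, 18/182=0.0989, 76/182=0.4176
Σpᵢ² = 0.4835² + 0.0989² + 0.4176² = 0.233772 + 0.009781 + 0.174390 = 0.417943
B = 1 / 0.417943 = 2.3927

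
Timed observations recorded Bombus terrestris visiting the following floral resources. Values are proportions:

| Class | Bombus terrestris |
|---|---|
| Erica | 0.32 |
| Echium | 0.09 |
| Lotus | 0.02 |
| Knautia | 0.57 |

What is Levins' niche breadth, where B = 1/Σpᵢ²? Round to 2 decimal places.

2.29

Σpᵢ² = 0.32² + 0.09² + 0.02² + 0.57² = 0.1024 + 0.0081 + 0.0004 + 0.3249 = 0.4358
B = 1 / 0.4358 = 2.2946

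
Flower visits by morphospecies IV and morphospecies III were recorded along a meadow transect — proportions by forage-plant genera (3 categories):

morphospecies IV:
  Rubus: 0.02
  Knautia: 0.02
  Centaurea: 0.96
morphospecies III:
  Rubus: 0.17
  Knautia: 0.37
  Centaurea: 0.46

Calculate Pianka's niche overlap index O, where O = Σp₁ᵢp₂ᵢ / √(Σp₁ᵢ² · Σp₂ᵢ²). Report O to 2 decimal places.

0.77

Σ p₁ᵢp₂ᵢ = 0.0034 + 0.0074 + 0.4416 = 0.4524
Σp_1ᵢ² = 0.02² + 0.02² + 0.96² = 0.0004 + 0.0004 + 0.9216 = 0.9224
Σp_2ᵢ² = 0.17² + 0.37² + 0.46² = 0.0289 + 0.1369 + 0.2116 = 0.3774
O = 0.4524 / √(0.9224 × 0.3774) = 0.4524 / 0.59001 = 0.7668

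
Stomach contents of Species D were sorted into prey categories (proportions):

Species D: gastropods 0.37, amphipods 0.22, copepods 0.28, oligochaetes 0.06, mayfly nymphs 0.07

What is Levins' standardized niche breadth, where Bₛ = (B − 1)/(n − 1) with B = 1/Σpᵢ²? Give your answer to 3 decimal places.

Σpᵢ² = 0.37² + 0.22² + 0.28² + 0.06² + 0.07² = 0.1369 + 0.0484 + 0.0784 + 0.0036 + 0.0049 = 0.2722
B = 1 / 0.2722 = 3.67377
Bₛ = (B − 1)/(n − 1) = (3.67377 − 1)/(5 − 1) = 2.67377/4 = 0.66844

0.668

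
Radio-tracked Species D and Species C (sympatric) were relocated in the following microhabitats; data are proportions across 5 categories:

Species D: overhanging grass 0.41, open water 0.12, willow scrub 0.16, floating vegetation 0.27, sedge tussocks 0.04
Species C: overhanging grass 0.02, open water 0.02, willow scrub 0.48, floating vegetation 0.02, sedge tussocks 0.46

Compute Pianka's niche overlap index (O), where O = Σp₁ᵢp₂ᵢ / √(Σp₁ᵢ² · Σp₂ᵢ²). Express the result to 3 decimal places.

0.314

Σ p₁ᵢp₂ᵢ = 0.0082 + 0.0024 + 0.0768 + 0.0054 + 0.0184 = 0.1112
Σp_1ᵢ² = 0.41² + 0.12² + 0.16² + 0.27² + 0.04² = 0.1681 + 0.0144 + 0.0256 + 0.0729 + 0.0016 = 0.2826
Σp_2ᵢ² = 0.02² + 0.02² + 0.48² + 0.02² + 0.46² = 0.0004 + 0.0004 + 0.2304 + 0.0004 + 0.2116 = 0.4432
O = 0.1112 / √(0.2826 × 0.4432) = 0.1112 / 0.353904 = 0.31421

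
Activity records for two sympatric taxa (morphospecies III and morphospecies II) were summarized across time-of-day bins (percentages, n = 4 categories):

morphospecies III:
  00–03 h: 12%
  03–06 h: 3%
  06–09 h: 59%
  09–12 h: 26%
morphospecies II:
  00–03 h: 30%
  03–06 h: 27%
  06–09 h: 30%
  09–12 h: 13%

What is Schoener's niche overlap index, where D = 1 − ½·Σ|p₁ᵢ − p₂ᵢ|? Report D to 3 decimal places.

Convert percentages to proportions (divide by 100).
Σ|p₁ᵢ − p₂ᵢ| = 0.18 + 0.24 + 0.29 + 0.13 = 0.84
D = 1 − ½ × 0.84 = 1 − 0.420 = 0.58000

0.580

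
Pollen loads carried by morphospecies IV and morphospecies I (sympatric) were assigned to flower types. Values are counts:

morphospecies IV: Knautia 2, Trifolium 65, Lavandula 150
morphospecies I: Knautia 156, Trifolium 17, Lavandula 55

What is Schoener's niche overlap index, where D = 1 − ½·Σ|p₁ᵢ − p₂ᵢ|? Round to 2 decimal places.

Proportions for morphospecies IV (n=217): 2/217=0.0092, 65/217=0.2995, 150/217=0.6912
Proportions for morphospecies I (n=228): 156/228=0.6842, 17/228=0.0746, 55/228=0.2412
Σ|p₁ᵢ − p₂ᵢ| = 0.6750 + 0.2249 + 0.4500 = 1.3499
D = 1 − ½ × 1.3499 = 1 − 0.67495 = 0.32505

0.33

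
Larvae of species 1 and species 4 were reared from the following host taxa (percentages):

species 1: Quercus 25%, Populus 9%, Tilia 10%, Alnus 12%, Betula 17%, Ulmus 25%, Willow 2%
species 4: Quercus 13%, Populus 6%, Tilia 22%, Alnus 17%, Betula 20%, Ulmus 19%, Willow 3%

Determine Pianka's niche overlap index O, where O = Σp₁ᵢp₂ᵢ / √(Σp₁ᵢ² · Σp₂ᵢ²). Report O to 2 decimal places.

0.90

Convert percentages to proportions (divide by 100).
Σ p₁ᵢp₂ᵢ = 0.0325 + 0.0054 + 0.0220 + 0.0204 + 0.0340 + 0.0475 + 0.0006 = 0.1624
Σp_1ᵢ² = 0.25² + 0.09² + 0.10² + 0.12² + 0.17² + 0.25² + 0.02² = 0.0625 + 0.0081 + 0.0100 + 0.0144 + 0.0289 + 0.0625 + 0.0004 = 0.1868
Σp_2ᵢ² = 0.13² + 0.06² + 0.22² + 0.17² + 0.20² + 0.19² + 0.03² = 0.0169 + 0.0036 + 0.0484 + 0.0289 + 0.0400 + 0.0361 + 0.0009 = 0.1748
O = 0.1624 / √(0.1868 × 0.1748) = 0.1624 / 0.18070 = 0.8987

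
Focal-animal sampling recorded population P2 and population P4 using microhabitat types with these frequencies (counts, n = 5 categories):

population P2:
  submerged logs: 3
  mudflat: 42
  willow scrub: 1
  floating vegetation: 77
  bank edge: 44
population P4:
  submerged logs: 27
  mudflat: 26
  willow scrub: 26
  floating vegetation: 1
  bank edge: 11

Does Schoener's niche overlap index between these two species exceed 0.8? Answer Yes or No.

Proportions for population P2 (n=167): 3/167=0.0180, 42/167=0.2515, 1/167=0.0060, 77/167=0.4611, 44/167=0.2635
Proportions for population P4 (n=91): 27/91=0.2967, 26/91=0.2857, 26/91=0.2857, 1/91=0.0110, 11/91=0.1209
Σ|p₁ᵢ − p₂ᵢ| = 0.2787 + 0.0342 + 0.2797 + 0.4501 + 0.1426 = 1.1853
D = 1 − ½ × 1.1853 = 1 − 0.59265 = 0.40735
D = 0.40735 < 0.8 → No.

No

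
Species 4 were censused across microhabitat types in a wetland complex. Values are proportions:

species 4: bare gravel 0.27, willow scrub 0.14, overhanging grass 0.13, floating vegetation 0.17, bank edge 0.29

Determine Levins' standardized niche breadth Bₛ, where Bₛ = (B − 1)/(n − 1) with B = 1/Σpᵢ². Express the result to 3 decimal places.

0.874

Σpᵢ² = 0.27² + 0.14² + 0.13² + 0.17² + 0.29² = 0.0729 + 0.0196 + 0.0169 + 0.0289 + 0.0841 = 0.2224
B = 1 / 0.2224 = 4.49640
Bₛ = (B − 1)/(n − 1) = (4.49640 − 1)/(5 − 1) = 3.49640/4 = 0.87410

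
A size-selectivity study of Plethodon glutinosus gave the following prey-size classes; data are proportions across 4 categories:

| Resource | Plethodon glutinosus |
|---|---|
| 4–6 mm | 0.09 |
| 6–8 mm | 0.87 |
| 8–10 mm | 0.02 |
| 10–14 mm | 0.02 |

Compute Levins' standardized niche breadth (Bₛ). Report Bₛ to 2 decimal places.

Σpᵢ² = 0.09² + 0.87² + 0.02² + 0.02² = 0.0081 + 0.7569 + 0.0004 + 0.0004 = 0.7658
B = 1 / 0.7658 = 1.3058
Bₛ = (B − 1)/(n − 1) = (1.3058 − 1)/(4 − 1) = 0.3058/3 = 0.1019

0.10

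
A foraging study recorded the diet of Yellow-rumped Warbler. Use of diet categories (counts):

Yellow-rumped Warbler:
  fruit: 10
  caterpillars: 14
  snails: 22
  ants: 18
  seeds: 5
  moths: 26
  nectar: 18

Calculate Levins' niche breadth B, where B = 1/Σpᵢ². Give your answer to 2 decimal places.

Proportions for Yellow-rumped Warbler (n=113): 10/113=0.0885, 14/113=0.1239, 22/113=0.1947, 18/113=0.1593, 5/113=0.0442, 26/113=0.2301, 18/113=0.1593
Σpᵢ² = 0.0885² + 0.1239² + 0.1947² + 0.1593² + 0.0442² + 0.2301² + 0.1593² = 0.007832 + 0.015351 + 0.037908 + 0.025376 + 0.001954 + 0.052946 + 0.025376 = 0.166743
B = 1 / 0.166743 = 5.9973

6.00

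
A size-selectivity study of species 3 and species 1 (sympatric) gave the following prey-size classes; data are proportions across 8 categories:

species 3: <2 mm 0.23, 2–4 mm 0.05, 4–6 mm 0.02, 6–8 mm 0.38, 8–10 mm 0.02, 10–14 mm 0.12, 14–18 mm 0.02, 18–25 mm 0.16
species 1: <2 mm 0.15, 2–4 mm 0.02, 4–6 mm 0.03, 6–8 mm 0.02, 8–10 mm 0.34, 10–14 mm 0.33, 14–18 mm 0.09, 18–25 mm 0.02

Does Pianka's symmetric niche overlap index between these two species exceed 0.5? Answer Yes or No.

Σ p₁ᵢp₂ᵢ = 0.0345 + 0.0010 + 0.0006 + 0.0076 + 0.0068 + 0.0396 + 0.0018 + 0.0032 = 0.0951
Σp_1ᵢ² = 0.23² + 0.05² + 0.02² + 0.38² + 0.02² + 0.12² + 0.02² + 0.16² = 0.0529 + 0.0025 + 0.0004 + 0.1444 + 0.0004 + 0.0144 + 0.0004 + 0.0256 = 0.2410
Σp_2ᵢ² = 0.15² + 0.02² + 0.03² + 0.02² + 0.34² + 0.33² + 0.09² + 0.02² = 0.0225 + 0.0004 + 0.0009 + 0.0004 + 0.1156 + 0.1089 + 0.0081 + 0.0004 = 0.2572
O = 0.0951 / √(0.2410 × 0.2572) = 0.0951 / 0.24897 = 0.3820
O = 0.3820 < 0.5 → No.

No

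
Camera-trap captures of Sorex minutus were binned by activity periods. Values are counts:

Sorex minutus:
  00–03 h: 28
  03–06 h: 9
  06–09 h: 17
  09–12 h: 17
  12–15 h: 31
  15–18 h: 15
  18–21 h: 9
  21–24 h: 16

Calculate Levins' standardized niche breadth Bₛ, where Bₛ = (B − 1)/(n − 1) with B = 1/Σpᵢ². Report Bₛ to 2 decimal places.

0.83

Proportions for Sorex minutus (n=142): 28/142=0.1972, 9/142=0.0634, 17/142=0.1197, 17/142=0.1197, 31/142=0.2183, 15/142=0.1056, 9/142=0.0634, 16/142=0.1127
Σpᵢ² = 0.1972² + 0.0634² + 0.1197² + 0.1197² + 0.2183² + 0.1056² + 0.0634² + 0.1127² = 0.038888 + 0.004020 + 0.014328 + 0.014328 + 0.047655 + 0.011151 + 0.004020 + 0.012701 = 0.147091
B = 1 / 0.147091 = 6.7985
Bₛ = (B − 1)/(n − 1) = (6.7985 − 1)/(8 − 1) = 5.7985/7 = 0.8284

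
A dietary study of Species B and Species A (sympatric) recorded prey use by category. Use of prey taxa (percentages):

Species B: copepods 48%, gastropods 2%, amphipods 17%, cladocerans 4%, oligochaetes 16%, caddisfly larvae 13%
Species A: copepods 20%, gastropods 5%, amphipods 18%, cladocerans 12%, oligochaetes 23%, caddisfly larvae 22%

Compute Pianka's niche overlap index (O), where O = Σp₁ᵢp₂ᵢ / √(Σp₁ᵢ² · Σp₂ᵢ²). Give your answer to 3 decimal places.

0.822

Convert percentages to proportions (divide by 100).
Σ p₁ᵢp₂ᵢ = 0.0960 + 0.0010 + 0.0306 + 0.0048 + 0.0368 + 0.0286 = 0.1978
Σp_1ᵢ² = 0.48² + 0.02² + 0.17² + 0.04² + 0.16² + 0.13² = 0.2304 + 0.0004 + 0.0289 + 0.0016 + 0.0256 + 0.0169 = 0.3038
Σp_2ᵢ² = 0.20² + 0.05² + 0.18² + 0.12² + 0.23² + 0.22² = 0.0400 + 0.0025 + 0.0324 + 0.0144 + 0.0529 + 0.0484 = 0.1906
O = 0.1978 / √(0.3038 × 0.1906) = 0.1978 / 0.240633 = 0.82200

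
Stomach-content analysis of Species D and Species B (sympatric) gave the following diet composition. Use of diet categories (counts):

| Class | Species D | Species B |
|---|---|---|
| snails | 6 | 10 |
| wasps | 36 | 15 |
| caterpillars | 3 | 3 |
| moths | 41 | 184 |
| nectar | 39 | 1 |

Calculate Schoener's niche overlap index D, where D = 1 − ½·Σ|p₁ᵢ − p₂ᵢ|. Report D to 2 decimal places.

Proportions for Species D (n=125): 6/125=0.0480, 36/125=0.2880, 3/125=0.0240, 41/125=0.3280, 39/125=0.3120
Proportions for Species B (n=213): 10/213=0.0469, 15/213=0.0704, 3/213=0.0141, 184/213=0.8638, 1/213=0.0047
Σ|p₁ᵢ − p₂ᵢ| = 0.0011 + 0.2176 + 0.0099 + 0.5358 + 0.3073 = 1.0717
D = 1 − ½ × 1.0717 = 1 − 0.53585 = 0.46415

0.46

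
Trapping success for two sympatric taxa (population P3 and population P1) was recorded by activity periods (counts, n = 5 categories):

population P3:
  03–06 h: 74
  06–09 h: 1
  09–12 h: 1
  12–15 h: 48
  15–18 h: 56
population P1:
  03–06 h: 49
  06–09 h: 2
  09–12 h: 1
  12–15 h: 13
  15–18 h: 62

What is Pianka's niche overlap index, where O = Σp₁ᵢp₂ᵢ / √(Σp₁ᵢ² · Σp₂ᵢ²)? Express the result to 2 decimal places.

0.92

Proportions for population P3 (n=180): 74/180=0.4111, 1/180=0.0056, 1/180=0.0056, 48/180=0.2667, 56/180=0.3111
Proportions for population P1 (n=127): 49/127=0.3858, 2/127=0.0157, 1/127=0.0079, 13/127=0.1024, 62/127=0.4882
Σ p₁ᵢp₂ᵢ = 0.158602 + 0.000088 + 0.000044 + 0.027310 + 0.151879 = 0.337923
Σp_1ᵢ² = 0.4111² + 0.0056² + 0.0056² + 0.2667² + 0.3111² = 0.169003 + 0.000031 + 0.000031 + 0.071129 + 0.096783 = 0.336977
Σp_2ᵢ² = 0.3858² + 0.0157² + 0.0079² + 0.1024² + 0.4882² = 0.148842 + 0.000246 + 0.000062 + 0.010486 + 0.238339 = 0.397975
O = 0.337923 / √(0.336977 × 0.397975) = 0.337923 / 0.3662082 = 0.9228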